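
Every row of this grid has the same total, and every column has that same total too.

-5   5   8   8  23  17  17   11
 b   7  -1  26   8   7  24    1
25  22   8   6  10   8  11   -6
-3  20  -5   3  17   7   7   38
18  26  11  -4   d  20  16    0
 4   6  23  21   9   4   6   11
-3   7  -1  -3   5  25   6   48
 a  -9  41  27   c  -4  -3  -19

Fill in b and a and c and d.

b = 12, a = 36, c = 15, d = -3

Rows 1 and 3 both sum to 84, so that's the common total.
Row 2 has 7 − 1 + 26 + 8 + 7 + 24 + 1 = 72; the blank must be 84 − 72 = 12.
Column 1 has -5 + 12 + 25 − 3 + 18 + 4 − 3 = 48; the blank must be 84 − 48 = 36.
Row 8 has 36 − 9 + 41 + 27 − 4 − 3 − 19 = 69; the blank must be 84 − 69 = 15.
Row 5 has 18 + 26 + 11 − 4 + 20 + 16 + 0 = 87; the blank must be 84 − 87 = -3.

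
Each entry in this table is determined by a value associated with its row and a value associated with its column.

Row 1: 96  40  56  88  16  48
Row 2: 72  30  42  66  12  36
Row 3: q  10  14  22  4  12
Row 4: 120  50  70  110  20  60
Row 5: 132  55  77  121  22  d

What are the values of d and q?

Each row is a constant multiple of every other row — this is a multiplication table with the headers hidden.
Row 5 is 121/88 = 11/8 times row 1, so its entry in column 6 is 48 × 11/8 = 66.
Row 3 is 22/88 = 1/4 times row 1, so its entry in column 1 is 96 × 1/4 = 24.

d = 66, q = 24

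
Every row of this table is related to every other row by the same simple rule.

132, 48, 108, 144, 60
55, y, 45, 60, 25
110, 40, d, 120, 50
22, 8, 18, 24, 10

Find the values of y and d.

Each row is a constant multiple of every other row — this is a multiplication table with the headers hidden.
Row 2 is 55/132 = 5/12 times row 1, so its entry in column 2 is 48 × 5/12 = 20.
Row 3 is 110/132 = 5/6 times row 1, so its entry in column 3 is 108 × 5/6 = 90.

y = 20, d = 90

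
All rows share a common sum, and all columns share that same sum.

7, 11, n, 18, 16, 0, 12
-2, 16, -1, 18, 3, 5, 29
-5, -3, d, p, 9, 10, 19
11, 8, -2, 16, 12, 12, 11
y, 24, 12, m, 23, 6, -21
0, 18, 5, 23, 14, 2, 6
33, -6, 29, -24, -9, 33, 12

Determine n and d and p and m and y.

Rows 2 and 4 both sum to 68, so that's the common total.
Column 1: 7 − 2 − 5 + 11 + 0 + 33 = 44, so its missing entry is 68 − 44 = 24.
Row 5: 24 + 24 + 12 + 23 + 6 − 21 = 68, so its missing entry is 68 − 68 = 0.
Column 4: 18 + 18 + 16 + 0 + 23 − 24 = 51, so its missing entry is 68 − 51 = 17.
Row 1: 7 + 11 + 18 + 16 + 0 + 12 = 64, so its missing entry is 68 − 64 = 4.
Row 3: -5 − 3 + 17 + 9 + 10 + 19 = 47, so its missing entry is 68 − 47 = 21.

n = 4, d = 21, p = 17, m = 0, y = 24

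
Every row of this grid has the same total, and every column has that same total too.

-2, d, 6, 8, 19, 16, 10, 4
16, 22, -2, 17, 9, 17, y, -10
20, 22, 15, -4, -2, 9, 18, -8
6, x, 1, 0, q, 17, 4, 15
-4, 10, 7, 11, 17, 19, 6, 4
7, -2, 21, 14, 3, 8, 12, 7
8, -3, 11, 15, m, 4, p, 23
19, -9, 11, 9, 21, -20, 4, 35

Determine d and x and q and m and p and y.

Rows 3 and 5 both sum to 70, so that's the common total.
Row 1 has -2 + 6 + 8 + 19 + 16 + 10 + 4 = 61; the blank must be 70 − 61 = 9.
Column 2 has 9 + 22 + 22 + 10 − 2 − 3 − 9 = 49; the blank must be 70 − 49 = 21.
Row 4 has 6 + 21 + 1 + 0 + 17 + 4 + 15 = 64; the blank must be 70 − 64 = 6.
Column 5 has 19 + 9 − 2 + 6 + 17 + 3 + 21 = 73; the blank must be 70 − 73 = -3.
Row 7 has 8 − 3 + 11 + 15 − 3 + 4 + 23 = 55; the blank must be 70 − 55 = 15.
Row 2 has 16 + 22 − 2 + 17 + 9 + 17 − 10 = 69; the blank must be 70 − 69 = 1.

d = 9, x = 21, q = 6, m = -3, p = 15, y = 1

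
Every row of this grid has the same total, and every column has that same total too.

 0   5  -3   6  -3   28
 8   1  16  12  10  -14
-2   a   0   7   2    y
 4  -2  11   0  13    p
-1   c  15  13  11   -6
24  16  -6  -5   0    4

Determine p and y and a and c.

p = 7, y = 14, a = 12, c = 1

Rows 1 and 2 both sum to 33, so that's the common total.
Row 5: -1 + 15 + 13 + 11 − 6 = 32, so its missing entry is 33 − 32 = 1.
Column 2: 5 + 1 − 2 + 1 + 16 = 21, so its missing entry is 33 − 21 = 12.
Row 3: -2 + 12 + 0 + 7 + 2 = 19, so its missing entry is 33 − 19 = 14.
Row 4: 4 − 2 + 11 + 0 + 13 = 26, so its missing entry is 33 − 26 = 7.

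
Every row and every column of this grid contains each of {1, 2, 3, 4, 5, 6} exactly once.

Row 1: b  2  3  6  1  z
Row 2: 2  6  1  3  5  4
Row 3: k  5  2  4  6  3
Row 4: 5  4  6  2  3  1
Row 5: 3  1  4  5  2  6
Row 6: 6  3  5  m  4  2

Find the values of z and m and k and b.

Cell (6,4): row 6 already has {2, 3, 4, 5, 6} → 1.
At (row 3, col 1): row 3 already has {2, 3, 4, 5, 6}, so the value is 1.
For row 1, column 6: column 6 already has {1, 2, 3, 4, 6}; that leaves 5.
At (row 1, col 1): row 1 already has {1, 2, 3, 5, 6}, so the value is 4.

z = 5, m = 1, k = 1, b = 4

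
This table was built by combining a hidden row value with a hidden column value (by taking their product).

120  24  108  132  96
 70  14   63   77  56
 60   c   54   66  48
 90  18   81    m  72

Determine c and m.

Each row is a constant multiple of every other row — this is a multiplication table with the headers hidden.
Row 3 is 48/96 = 1/2 times row 1, so its entry in column 2 is 24 × 1/2 = 12.
Row 4 is 72/96 = 3/4 times row 1, so its entry in column 4 is 132 × 3/4 = 99.

c = 12, m = 99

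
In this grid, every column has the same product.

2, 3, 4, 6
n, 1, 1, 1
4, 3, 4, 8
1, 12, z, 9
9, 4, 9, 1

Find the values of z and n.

z = 3, n = 6

Columns 2 and 4 each multiply to 432, so every column has product 432.
Column 3: 4×1×4×9 = 144, so the missing entry is 432 ÷ 144 = 3.
Column 1: 2×4×1×9 = 72, so the missing entry is 432 ÷ 72 = 6.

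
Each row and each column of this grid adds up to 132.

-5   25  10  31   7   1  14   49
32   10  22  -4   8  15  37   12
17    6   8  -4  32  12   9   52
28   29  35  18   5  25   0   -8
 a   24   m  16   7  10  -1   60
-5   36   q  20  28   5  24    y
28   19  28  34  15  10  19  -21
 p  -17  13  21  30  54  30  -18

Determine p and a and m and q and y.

Row 8: -17 + 13 + 21 + 30 + 54 + 30 − 18 = 113, so its missing entry is 132 − 113 = 19.
Column 1: -5 + 32 + 17 + 28 − 5 + 28 + 19 = 114, so its missing entry is 132 − 114 = 18.
Column 8: 49 + 12 + 52 − 8 + 60 − 21 − 18 = 126, so its missing entry is 132 − 126 = 6.
Row 5: 18 + 24 + 16 + 7 + 10 − 1 + 60 = 134, so its missing entry is 132 − 134 = -2.
Row 6: -5 + 36 + 20 + 28 + 5 + 24 + 6 = 114, so its missing entry is 132 − 114 = 18.

p = 19, a = 18, m = -2, q = 18, y = 6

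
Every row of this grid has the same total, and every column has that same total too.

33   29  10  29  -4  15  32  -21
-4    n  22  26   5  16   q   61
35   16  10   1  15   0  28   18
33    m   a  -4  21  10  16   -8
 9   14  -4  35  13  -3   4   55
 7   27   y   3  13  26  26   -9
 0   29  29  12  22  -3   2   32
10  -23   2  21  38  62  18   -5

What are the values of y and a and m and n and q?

y = 30, a = 24, m = 31, n = 0, q = -3

Rows 1 and 3 both sum to 123, so that's the common total.
Column 7 has 32 + 28 + 16 + 4 + 26 + 2 + 18 = 126; the blank must be 123 − 126 = -3.
Row 2 has -4 + 22 + 26 + 5 + 16 − 3 + 61 = 123; the blank must be 123 − 123 = 0.
Column 2 has 29 + 0 + 16 + 14 + 27 + 29 − 23 = 92; the blank must be 123 − 92 = 31.
Row 4 has 33 + 31 − 4 + 21 + 10 + 16 − 8 = 99; the blank must be 123 − 99 = 24.
Row 6 has 7 + 27 + 3 + 13 + 26 + 26 − 9 = 93; the blank must be 123 − 93 = 30.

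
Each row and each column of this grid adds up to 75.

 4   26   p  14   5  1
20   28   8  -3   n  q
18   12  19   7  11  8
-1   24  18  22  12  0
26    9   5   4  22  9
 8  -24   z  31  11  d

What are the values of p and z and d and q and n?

The known cells in column 5 total 61, leaving 75 − 61 = 14 for the blank.
The known cells in row 2 total 67, leaving 75 − 67 = 8 for the blank.
The known cells in column 6 total 26, leaving 75 − 26 = 49 for the blank.
The known cells in row 1 total 50, leaving 75 − 50 = 25 for the blank.
The known cells in row 6 total 75, leaving 75 − 75 = 0 for the blank.

p = 25, z = 0, d = 49, q = 8, n = 14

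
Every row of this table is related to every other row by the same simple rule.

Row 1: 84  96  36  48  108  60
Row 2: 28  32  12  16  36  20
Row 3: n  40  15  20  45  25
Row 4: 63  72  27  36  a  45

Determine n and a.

n = 35, a = 81

Each row is a constant multiple of every other row — this is a multiplication table with the headers hidden.
Row 3 is 40/96 = 5/12 times row 1, so its entry in column 1 is 84 × 5/12 = 35.
Row 4 is 72/96 = 3/4 times row 1, so its entry in column 5 is 108 × 3/4 = 81.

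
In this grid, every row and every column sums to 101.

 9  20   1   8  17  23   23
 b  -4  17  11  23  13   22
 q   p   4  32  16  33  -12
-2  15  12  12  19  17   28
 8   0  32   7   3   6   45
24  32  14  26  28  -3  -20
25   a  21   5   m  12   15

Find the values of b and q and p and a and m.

The known cells in column 5 total 106, leaving 101 − 106 = -5 for the blank.
The known cells in row 7 total 73, leaving 101 − 73 = 28 for the blank.
The known cells in column 2 total 91, leaving 101 − 91 = 10 for the blank.
The known cells in row 3 total 83, leaving 101 − 83 = 18 for the blank.
The known cells in row 2 total 82, leaving 101 − 82 = 19 for the blank.

b = 19, q = 18, p = 10, a = 28, m = -5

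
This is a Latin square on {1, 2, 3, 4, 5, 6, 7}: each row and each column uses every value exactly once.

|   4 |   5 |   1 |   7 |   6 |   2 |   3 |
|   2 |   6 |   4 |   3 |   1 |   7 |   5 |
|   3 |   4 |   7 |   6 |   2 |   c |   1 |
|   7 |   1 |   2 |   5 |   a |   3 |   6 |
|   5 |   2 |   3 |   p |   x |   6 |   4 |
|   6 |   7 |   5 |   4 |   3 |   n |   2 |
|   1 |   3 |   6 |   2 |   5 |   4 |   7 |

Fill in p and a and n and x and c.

p = 1, a = 4, n = 1, x = 7, c = 5

At (row 6, col 6): row 6 already has {2, 3, 4, 5, 6, 7}, so the value is 1.
For row 4, column 5: row 4 already has {1, 2, 3, 5, 6, 7}; that leaves 4.
Cell (5,5): column 5 already has {1, 2, 3, 4, 5, 6} → 7.
For row 5, column 4: row 5 already has {2, 3, 4, 5, 6, 7}; that leaves 1.
At (row 3, col 6): row 3 already has {1, 2, 3, 4, 6, 7}, so the value is 5.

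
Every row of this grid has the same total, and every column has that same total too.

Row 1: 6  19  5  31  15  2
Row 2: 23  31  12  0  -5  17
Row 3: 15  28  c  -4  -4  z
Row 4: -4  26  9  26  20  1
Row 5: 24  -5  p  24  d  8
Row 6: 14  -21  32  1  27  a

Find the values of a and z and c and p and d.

Rows 1 and 2 both sum to 78, so that's the common total.
Column 5 has 15 − 5 − 4 + 20 + 27 = 53; the blank must be 78 − 53 = 25.
Row 6 has 14 − 21 + 32 + 1 + 27 = 53; the blank must be 78 − 53 = 25.
Row 5 has 24 − 5 + 24 + 25 + 8 = 76; the blank must be 78 − 76 = 2.
Column 3 has 5 + 12 + 9 + 2 + 32 = 60; the blank must be 78 − 60 = 18.
Row 3 has 15 + 28 + 18 − 4 − 4 = 53; the blank must be 78 − 53 = 25.

a = 25, z = 25, c = 18, p = 2, d = 25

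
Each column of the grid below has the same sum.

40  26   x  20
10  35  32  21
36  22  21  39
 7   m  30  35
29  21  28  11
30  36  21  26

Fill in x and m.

Columns 1 and 4 both add up to 152, so every column sums to 152.
Column 3: 32 + 21 + 30 + 28 + 21 = 132, so the missing entry is 152 − 132 = 20.
Column 2: 26 + 35 + 22 + 21 + 36 = 140, so the missing entry is 152 − 140 = 12.

x = 20, m = 12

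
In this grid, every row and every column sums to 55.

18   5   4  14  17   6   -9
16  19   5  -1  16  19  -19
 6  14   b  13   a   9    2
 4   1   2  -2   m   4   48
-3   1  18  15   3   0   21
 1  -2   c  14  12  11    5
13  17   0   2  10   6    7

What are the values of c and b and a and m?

Row 4 has 4 + 1 + 2 − 2 + 4 + 48 = 57; the blank must be 55 − 57 = -2.
Column 5 has 17 + 16 − 2 + 3 + 12 + 10 = 56; the blank must be 55 − 56 = -1.
Row 3 has 6 + 14 + 13 − 1 + 9 + 2 = 43; the blank must be 55 − 43 = 12.
Row 6 has 1 − 2 + 14 + 12 + 11 + 5 = 41; the blank must be 55 − 41 = 14.

c = 14, b = 12, a = -1, m = -2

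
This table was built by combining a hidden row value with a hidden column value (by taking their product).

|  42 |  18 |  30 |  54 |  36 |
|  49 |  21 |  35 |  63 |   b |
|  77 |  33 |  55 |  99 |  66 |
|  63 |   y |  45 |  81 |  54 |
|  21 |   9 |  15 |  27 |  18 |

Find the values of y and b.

Each row is a constant multiple of every other row — this is a multiplication table with the headers hidden.
Row 4 is 45/30 = 3/2 times row 1, so its entry in column 2 is 18 × 3/2 = 27.
Row 2 is 35/30 = 7/6 times row 1, so its entry in column 5 is 36 × 7/6 = 42.

y = 27, b = 42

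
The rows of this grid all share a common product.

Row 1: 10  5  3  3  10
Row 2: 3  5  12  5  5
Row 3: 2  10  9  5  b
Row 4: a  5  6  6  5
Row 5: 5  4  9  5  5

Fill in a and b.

Rows 1 and 2 each multiply to 4500, so every row has product 4500.
Row 4: 5×6×6×5 = 900, so the missing entry is 4500 ÷ 900 = 5.
Row 3: 2×10×9×5 = 900, so the missing entry is 4500 ÷ 900 = 5.

a = 5, b = 5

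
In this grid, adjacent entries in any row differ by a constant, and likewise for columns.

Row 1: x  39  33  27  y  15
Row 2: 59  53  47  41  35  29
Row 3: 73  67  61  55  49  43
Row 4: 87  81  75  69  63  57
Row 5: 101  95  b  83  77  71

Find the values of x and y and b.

Along each row the entries change by -6 per step; down each column they change by 14.
Row 1: from 39 at column 2, stepping by -6 to column 1 gives 45.
Row 1: from 39 at column 2, stepping by -6 to column 5 gives 21.
Row 5: from 101 at column 1, stepping by -6 to column 3 gives 89.

x = 45, y = 21, b = 89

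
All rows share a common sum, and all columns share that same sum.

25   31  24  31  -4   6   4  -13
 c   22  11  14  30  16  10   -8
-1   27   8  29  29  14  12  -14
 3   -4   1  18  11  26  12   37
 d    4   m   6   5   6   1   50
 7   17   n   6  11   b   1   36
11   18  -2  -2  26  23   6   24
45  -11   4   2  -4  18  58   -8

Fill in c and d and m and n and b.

Rows 1 and 3 both sum to 104, so that's the common total.
Column 6: 6 + 16 + 14 + 26 + 6 + 23 + 18 = 109, so its missing entry is 104 − 109 = -5.
Row 2: 22 + 11 + 14 + 30 + 16 + 10 − 8 = 95, so its missing entry is 104 − 95 = 9.
Column 1: 25 + 9 − 1 + 3 + 7 + 11 + 45 = 99, so its missing entry is 104 − 99 = 5.
Row 5: 5 + 4 + 6 + 5 + 6 + 1 + 50 = 77, so its missing entry is 104 − 77 = 27.
Row 6: 7 + 17 + 6 + 11 − 5 + 1 + 36 = 73, so its missing entry is 104 − 73 = 31.

c = 9, d = 5, m = 27, n = 31, b = -5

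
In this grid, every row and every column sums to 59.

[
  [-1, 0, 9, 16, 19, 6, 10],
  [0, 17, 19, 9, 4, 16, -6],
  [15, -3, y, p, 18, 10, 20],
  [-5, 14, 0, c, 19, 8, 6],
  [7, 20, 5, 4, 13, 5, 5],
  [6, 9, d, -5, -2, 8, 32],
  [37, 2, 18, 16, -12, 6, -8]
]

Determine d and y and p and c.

Row 4: -5 + 14 + 0 + 19 + 8 + 6 = 42, so its missing entry is 59 − 42 = 17.
Column 4: 16 + 9 + 17 + 4 − 5 + 16 = 57, so its missing entry is 59 − 57 = 2.
Row 3: 15 − 3 + 2 + 18 + 10 + 20 = 62, so its missing entry is 59 − 62 = -3.
Row 6: 6 + 9 − 5 − 2 + 8 + 32 = 48, so its missing entry is 59 − 48 = 11.

d = 11, y = -3, p = 2, c = 17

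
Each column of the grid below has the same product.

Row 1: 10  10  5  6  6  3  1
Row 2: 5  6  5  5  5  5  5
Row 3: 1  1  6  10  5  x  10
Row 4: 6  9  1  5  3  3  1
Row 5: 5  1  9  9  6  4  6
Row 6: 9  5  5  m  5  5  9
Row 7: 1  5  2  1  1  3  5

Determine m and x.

Columns 1 and 2 each multiply to 13500, so every column has product 13500.
Column 4: 6×5×10×5×9×1 = 13500, so the missing entry is 13500 ÷ 13500 = 1.
Column 6: 3×5×3×4×5×3 = 2700, so the missing entry is 13500 ÷ 2700 = 5.

m = 1, x = 5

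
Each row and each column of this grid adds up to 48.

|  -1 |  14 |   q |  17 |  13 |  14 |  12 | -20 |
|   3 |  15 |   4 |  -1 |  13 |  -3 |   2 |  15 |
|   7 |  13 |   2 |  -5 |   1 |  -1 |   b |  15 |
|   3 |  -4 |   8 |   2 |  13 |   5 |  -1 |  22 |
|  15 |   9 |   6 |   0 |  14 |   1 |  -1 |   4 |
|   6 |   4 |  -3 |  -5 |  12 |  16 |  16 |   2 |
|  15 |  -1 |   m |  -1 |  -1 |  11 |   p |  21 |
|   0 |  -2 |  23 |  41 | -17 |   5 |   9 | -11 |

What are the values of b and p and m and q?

b = 16, p = -5, m = 9, q = -1

Row 3: 7 + 13 + 2 − 5 + 1 − 1 + 15 = 32, so its missing entry is 48 − 32 = 16.
Column 7: 12 + 2 + 16 − 1 − 1 + 16 + 9 = 53, so its missing entry is 48 − 53 = -5.
Row 7: 15 − 1 − 1 − 1 + 11 − 5 + 21 = 39, so its missing entry is 48 − 39 = 9.
Row 1: -1 + 14 + 17 + 13 + 14 + 12 − 20 = 49, so its missing entry is 48 − 49 = -1.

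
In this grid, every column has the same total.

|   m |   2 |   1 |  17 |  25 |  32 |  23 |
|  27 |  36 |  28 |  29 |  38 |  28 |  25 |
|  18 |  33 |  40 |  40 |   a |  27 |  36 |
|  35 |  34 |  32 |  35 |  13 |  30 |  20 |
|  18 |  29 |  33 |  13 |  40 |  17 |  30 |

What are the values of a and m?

Columns 2 and 4 both add up to 134, so every column sums to 134.
Column 5: 25 + 38 + 13 + 40 = 116, so the missing entry is 134 − 116 = 18.
Column 1: 27 + 18 + 35 + 18 = 98, so the missing entry is 134 − 98 = 36.

a = 18, m = 36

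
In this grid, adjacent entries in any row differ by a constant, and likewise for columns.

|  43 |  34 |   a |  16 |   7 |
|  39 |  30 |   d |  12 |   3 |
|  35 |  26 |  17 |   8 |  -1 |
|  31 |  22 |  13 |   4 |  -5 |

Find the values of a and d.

Along each row the entries change by -9 per step; down each column they change by -4.
Row 1: from 43 at column 1, stepping by -9 to column 3 gives 25.
Row 2: from 39 at column 1, stepping by -9 to column 3 gives 21.

a = 25, d = 21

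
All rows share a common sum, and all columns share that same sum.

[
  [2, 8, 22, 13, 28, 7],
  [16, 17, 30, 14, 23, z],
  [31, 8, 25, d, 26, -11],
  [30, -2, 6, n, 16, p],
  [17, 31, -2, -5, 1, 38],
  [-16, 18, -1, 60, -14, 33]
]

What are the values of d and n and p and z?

d = 1, n = -3, p = 33, z = -20

Rows 1 and 5 both sum to 80, so that's the common total.
Row 3: 31 + 8 + 25 + 26 − 11 = 79, so its missing entry is 80 − 79 = 1.
Column 4: 13 + 14 + 1 − 5 + 60 = 83, so its missing entry is 80 − 83 = -3.
Row 4: 30 − 2 + 6 − 3 + 16 = 47, so its missing entry is 80 − 47 = 33.
Row 2: 16 + 17 + 30 + 14 + 23 = 100, so its missing entry is 80 − 100 = -20.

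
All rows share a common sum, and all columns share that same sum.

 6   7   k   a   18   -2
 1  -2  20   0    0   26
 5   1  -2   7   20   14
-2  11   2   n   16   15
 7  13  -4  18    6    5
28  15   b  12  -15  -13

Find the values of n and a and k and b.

n = 3, a = 5, k = 11, b = 18

Rows 2 and 3 both sum to 45, so that's the common total.
The known cells in row 6 total 27, leaving 45 − 27 = 18 for the blank.
The known cells in column 3 total 34, leaving 45 − 34 = 11 for the blank.
The known cells in row 4 total 42, leaving 45 − 42 = 3 for the blank.
The known cells in row 1 total 40, leaving 45 − 40 = 5 for the blank.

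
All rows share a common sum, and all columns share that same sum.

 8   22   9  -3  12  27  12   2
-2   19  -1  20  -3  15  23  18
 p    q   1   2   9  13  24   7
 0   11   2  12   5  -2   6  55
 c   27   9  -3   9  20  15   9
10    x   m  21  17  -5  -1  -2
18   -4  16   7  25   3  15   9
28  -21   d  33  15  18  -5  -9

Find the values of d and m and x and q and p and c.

d = 30, m = 23, x = 26, q = 9, p = 24, c = 3

Rows 1 and 2 both sum to 89, so that's the common total.
Row 5 has 27 + 9 − 3 + 9 + 20 + 15 + 9 = 86; the blank must be 89 − 86 = 3.
Column 1 has 8 − 2 + 0 + 3 + 10 + 18 + 28 = 65; the blank must be 89 − 65 = 24.
Row 3 has 24 + 1 + 2 + 9 + 13 + 24 + 7 = 80; the blank must be 89 − 80 = 9.
Column 2 has 22 + 19 + 9 + 11 + 27 − 4 − 21 = 63; the blank must be 89 − 63 = 26.
Row 8 has 28 − 21 + 33 + 15 + 18 − 5 − 9 = 59; the blank must be 89 − 59 = 30.
Row 6 has 10 + 26 + 21 + 17 − 5 − 1 − 2 = 66; the blank must be 89 − 66 = 23.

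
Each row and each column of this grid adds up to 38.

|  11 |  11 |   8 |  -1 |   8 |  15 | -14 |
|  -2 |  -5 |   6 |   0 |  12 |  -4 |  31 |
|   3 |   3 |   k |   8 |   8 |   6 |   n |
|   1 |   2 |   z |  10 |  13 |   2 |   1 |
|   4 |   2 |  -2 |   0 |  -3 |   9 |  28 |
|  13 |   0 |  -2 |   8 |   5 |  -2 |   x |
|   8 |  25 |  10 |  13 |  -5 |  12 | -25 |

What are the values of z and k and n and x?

Row 4: 1 + 2 + 10 + 13 + 2 + 1 = 29, so its missing entry is 38 − 29 = 9.
Row 6: 13 + 0 − 2 + 8 + 5 − 2 = 22, so its missing entry is 38 − 22 = 16.
Column 7: -14 + 31 + 1 + 28 + 16 − 25 = 37, so its missing entry is 38 − 37 = 1.
Row 3: 3 + 3 + 8 + 8 + 6 + 1 = 29, so its missing entry is 38 − 29 = 9.

z = 9, k = 9, n = 1, x = 16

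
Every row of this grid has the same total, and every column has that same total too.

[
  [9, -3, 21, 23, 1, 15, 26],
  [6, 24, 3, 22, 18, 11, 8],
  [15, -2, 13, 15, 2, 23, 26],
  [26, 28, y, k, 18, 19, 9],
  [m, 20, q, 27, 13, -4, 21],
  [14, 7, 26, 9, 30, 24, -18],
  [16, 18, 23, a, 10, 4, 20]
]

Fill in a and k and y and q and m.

Rows 1 and 2 both sum to 92, so that's the common total.
The known cells in column 1 total 86, leaving 92 − 86 = 6 for the blank.
The known cells in row 5 total 83, leaving 92 − 83 = 9 for the blank.
The known cells in column 3 total 95, leaving 92 − 95 = -3 for the blank.
The known cells in row 4 total 97, leaving 92 − 97 = -5 for the blank.
The known cells in row 7 total 91, leaving 92 − 91 = 1 for the blank.

a = 1, k = -5, y = -3, q = 9, m = 6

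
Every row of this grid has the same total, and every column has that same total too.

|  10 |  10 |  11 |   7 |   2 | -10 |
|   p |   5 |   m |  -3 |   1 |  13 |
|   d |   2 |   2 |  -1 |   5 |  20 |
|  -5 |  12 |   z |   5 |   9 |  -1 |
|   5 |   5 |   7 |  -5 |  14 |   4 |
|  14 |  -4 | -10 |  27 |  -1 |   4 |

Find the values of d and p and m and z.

Rows 1 and 5 both sum to 30, so that's the common total.
Row 4 has -5 + 12 + 5 + 9 − 1 = 20; the blank must be 30 − 20 = 10.
Column 3 has 11 + 2 + 10 + 7 − 10 = 20; the blank must be 30 − 20 = 10.
Row 2 has 5 + 10 − 3 + 1 + 13 = 26; the blank must be 30 − 26 = 4.
Row 3 has 2 + 2 − 1 + 5 + 20 = 28; the blank must be 30 − 28 = 2.

d = 2, p = 4, m = 10, z = 10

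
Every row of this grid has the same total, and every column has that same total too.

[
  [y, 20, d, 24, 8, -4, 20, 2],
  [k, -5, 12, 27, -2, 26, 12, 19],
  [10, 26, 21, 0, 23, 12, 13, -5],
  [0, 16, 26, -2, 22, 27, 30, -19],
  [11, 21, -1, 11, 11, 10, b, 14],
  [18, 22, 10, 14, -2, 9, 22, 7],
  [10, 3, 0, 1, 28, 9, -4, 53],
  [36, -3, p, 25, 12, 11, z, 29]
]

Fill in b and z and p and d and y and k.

b = 23, z = -16, p = 6, d = 26, y = 4, k = 11

Rows 3 and 4 both sum to 100, so that's the common total.
The known cells in row 5 total 77, leaving 100 − 77 = 23 for the blank.
The known cells in column 7 total 116, leaving 100 − 116 = -16 for the blank.
The known cells in row 8 total 94, leaving 100 − 94 = 6 for the blank.
The known cells in column 3 total 74, leaving 100 − 74 = 26 for the blank.
The known cells in row 1 total 96, leaving 100 − 96 = 4 for the blank.
The known cells in row 2 total 89, leaving 100 − 89 = 11 for the blank.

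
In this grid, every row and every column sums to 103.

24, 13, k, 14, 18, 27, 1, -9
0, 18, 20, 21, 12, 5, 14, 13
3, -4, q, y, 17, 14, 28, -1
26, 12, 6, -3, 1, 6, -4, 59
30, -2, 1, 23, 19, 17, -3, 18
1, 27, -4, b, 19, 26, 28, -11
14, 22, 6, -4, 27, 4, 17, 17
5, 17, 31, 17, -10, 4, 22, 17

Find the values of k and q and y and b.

Row 6: 1 + 27 − 4 + 19 + 26 + 28 − 11 = 86, so its missing entry is 103 − 86 = 17.
Column 4: 14 + 21 − 3 + 23 + 17 − 4 + 17 = 85, so its missing entry is 103 − 85 = 18.
Row 1: 24 + 13 + 14 + 18 + 27 + 1 − 9 = 88, so its missing entry is 103 − 88 = 15.
Row 3: 3 − 4 + 18 + 17 + 14 + 28 − 1 = 75, so its missing entry is 103 − 75 = 28.

k = 15, q = 28, y = 18, b = 17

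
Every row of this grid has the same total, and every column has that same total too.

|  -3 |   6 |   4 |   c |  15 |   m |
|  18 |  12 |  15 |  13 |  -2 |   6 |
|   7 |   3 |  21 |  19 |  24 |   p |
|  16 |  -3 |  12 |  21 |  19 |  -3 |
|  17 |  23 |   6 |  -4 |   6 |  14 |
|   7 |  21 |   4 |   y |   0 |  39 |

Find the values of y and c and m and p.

y = -9, c = 22, m = 18, p = -12

Rows 2 and 4 both sum to 62, so that's the common total.
The known cells in row 6 total 71, leaving 62 − 71 = -9 for the blank.
The known cells in column 4 total 40, leaving 62 − 40 = 22 for the blank.
The known cells in row 3 total 74, leaving 62 − 74 = -12 for the blank.
The known cells in row 1 total 44, leaving 62 − 44 = 18 for the blank.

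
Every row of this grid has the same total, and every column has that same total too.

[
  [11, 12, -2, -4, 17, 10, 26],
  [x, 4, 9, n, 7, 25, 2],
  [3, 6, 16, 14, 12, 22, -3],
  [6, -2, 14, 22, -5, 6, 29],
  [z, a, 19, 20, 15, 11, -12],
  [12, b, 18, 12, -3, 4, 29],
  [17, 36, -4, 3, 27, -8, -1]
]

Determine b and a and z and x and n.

Rows 1 and 3 both sum to 70, so that's the common total.
Row 6 has 12 + 18 + 12 − 3 + 4 + 29 = 72; the blank must be 70 − 72 = -2.
Column 2 has 12 + 4 + 6 − 2 − 2 + 36 = 54; the blank must be 70 − 54 = 16.
Row 5 has 16 + 19 + 20 + 15 + 11 − 12 = 69; the blank must be 70 − 69 = 1.
Column 1 has 11 + 3 + 6 + 1 + 12 + 17 = 50; the blank must be 70 − 50 = 20.
Row 2 has 20 + 4 + 9 + 7 + 25 + 2 = 67; the blank must be 70 − 67 = 3.

b = -2, a = 16, z = 1, x = 20, n = 3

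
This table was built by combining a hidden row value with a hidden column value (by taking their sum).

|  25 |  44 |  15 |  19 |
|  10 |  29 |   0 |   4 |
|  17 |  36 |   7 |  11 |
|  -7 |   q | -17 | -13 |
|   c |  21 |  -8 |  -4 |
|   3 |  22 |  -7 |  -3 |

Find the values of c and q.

The difference between any two rows is the same in every column — this is an addition table with the headers hidden.
Row 5 minus row 1 is -4 − 19 = -23, so its entry in column 1 is 25 + (-23) = 2.
Row 4 minus row 1 is -13 − 19 = -32, so its entry in column 2 is 44 + (-32) = 12.

c = 2, q = 12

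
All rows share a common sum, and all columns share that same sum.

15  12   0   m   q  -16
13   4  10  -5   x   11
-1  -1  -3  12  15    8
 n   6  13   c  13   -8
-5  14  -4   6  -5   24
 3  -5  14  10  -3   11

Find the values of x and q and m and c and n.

x = -3, q = 13, m = 6, c = 1, n = 5

Rows 3 and 5 both sum to 30, so that's the common total.
Row 2 has 13 + 4 + 10 − 5 + 11 = 33; the blank must be 30 − 33 = -3.
Column 5 has -3 + 15 + 13 − 5 − 3 = 17; the blank must be 30 − 17 = 13.
Row 1 has 15 + 12 + 0 + 13 − 16 = 24; the blank must be 30 − 24 = 6.
Column 1 has 15 + 13 − 1 − 5 + 3 = 25; the blank must be 30 − 25 = 5.
Row 4 has 5 + 6 + 13 + 13 − 8 = 29; the blank must be 30 − 29 = 1.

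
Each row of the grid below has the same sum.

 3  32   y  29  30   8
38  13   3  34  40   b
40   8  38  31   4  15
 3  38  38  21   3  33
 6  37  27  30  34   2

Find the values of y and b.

y = 34, b = 8

Row 4 sums to 136 and so does row 5; that's the common total.
In row 1 the known cells total 102, leaving 136 − 102 = 34.
In row 2 the known cells total 128, leaving 136 − 128 = 8.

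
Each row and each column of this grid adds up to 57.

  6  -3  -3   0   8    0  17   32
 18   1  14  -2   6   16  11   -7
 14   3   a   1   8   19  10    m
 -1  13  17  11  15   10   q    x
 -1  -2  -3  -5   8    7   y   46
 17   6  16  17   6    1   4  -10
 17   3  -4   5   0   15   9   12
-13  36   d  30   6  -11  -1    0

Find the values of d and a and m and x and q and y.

Row 5 has -1 − 2 − 3 − 5 + 8 + 7 + 46 = 50; the blank must be 57 − 50 = 7.
Row 8 has -13 + 36 + 30 + 6 − 11 − 1 + 0 = 47; the blank must be 57 − 47 = 10.
Column 3 has -3 + 14 + 17 − 3 + 16 − 4 + 10 = 47; the blank must be 57 − 47 = 10.
Row 3 has 14 + 3 + 10 + 1 + 8 + 19 + 10 = 65; the blank must be 57 − 65 = -8.
Column 8 has 32 − 7 − 8 + 46 − 10 + 12 + 0 = 65; the blank must be 57 − 65 = -8.
Row 4 has -1 + 13 + 17 + 11 + 15 + 10 − 8 = 57; the blank must be 57 − 57 = 0.

d = 10, a = 10, m = -8, x = -8, q = 0, y = 7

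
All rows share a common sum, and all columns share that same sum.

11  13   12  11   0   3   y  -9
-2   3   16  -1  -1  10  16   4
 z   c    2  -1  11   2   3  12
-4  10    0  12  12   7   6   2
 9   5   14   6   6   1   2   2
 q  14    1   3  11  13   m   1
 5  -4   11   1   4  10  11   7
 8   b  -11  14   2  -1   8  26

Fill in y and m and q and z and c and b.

y = 4, m = -5, q = 7, z = 11, c = 5, b = -1

Rows 2 and 4 both sum to 45, so that's the common total.
Row 8 has 8 − 11 + 14 + 2 − 1 + 8 + 26 = 46; the blank must be 45 − 46 = -1.
Column 2 has 13 + 3 + 10 + 5 + 14 − 4 − 1 = 40; the blank must be 45 − 40 = 5.
Row 3 has 5 + 2 − 1 + 11 + 2 + 3 + 12 = 34; the blank must be 45 − 34 = 11.
Row 1 has 11 + 13 + 12 + 11 + 0 + 3 − 9 = 41; the blank must be 45 − 41 = 4.
Column 1 has 11 − 2 + 11 − 4 + 9 + 5 + 8 = 38; the blank must be 45 − 38 = 7.
Row 6 has 7 + 14 + 1 + 3 + 11 + 13 + 1 = 50; the blank must be 45 − 50 = -5.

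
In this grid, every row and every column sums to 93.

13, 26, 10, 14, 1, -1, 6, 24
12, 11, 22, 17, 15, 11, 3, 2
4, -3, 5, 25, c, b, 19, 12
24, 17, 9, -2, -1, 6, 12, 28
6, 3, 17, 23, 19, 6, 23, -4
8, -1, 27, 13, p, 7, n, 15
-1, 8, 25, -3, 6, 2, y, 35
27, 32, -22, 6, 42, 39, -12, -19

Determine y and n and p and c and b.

y = 21, n = 21, p = 3, c = 8, b = 23

The known cells in row 7 total 72, leaving 93 − 72 = 21 for the blank.
The known cells in column 7 total 72, leaving 93 − 72 = 21 for the blank.
The known cells in row 6 total 90, leaving 93 − 90 = 3 for the blank.
The known cells in column 5 total 85, leaving 93 − 85 = 8 for the blank.
The known cells in row 3 total 70, leaving 93 − 70 = 23 for the blank.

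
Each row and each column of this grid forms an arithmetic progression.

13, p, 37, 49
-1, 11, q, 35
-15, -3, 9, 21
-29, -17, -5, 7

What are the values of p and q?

Along each row the entries change by 12 per step; down each column they change by -14.
Row 1: from 13 at column 1, stepping by 12 to column 2 gives 25.
Row 2: from -1 at column 1, stepping by 12 to column 3 gives 23.

p = 25, q = 23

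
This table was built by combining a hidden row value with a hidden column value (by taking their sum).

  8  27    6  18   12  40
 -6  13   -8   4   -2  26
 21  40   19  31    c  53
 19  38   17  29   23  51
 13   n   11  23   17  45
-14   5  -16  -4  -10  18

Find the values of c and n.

c = 25, n = 32

The difference between any two rows is the same in every column — this is an addition table with the headers hidden.
Row 3 minus row 1 is 53 − 40 = 13, so its entry in column 5 is 12 + 13 = 25.
Row 5 minus row 1 is 45 − 40 = 5, so its entry in column 2 is 27 + 5 = 32.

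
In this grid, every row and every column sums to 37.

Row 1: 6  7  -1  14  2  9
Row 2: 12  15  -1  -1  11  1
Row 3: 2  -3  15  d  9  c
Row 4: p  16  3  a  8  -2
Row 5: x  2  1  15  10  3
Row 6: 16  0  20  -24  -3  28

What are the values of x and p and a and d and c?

Row 5: 2 + 1 + 15 + 10 + 3 = 31, so its missing entry is 37 − 31 = 6.
Column 1: 6 + 12 + 2 + 6 + 16 = 42, so its missing entry is 37 − 42 = -5.
Row 4: -5 + 16 + 3 + 8 − 2 = 20, so its missing entry is 37 − 20 = 17.
Column 4: 14 − 1 + 17 + 15 − 24 = 21, so its missing entry is 37 − 21 = 16.
Row 3: 2 − 3 + 15 + 16 + 9 = 39, so its missing entry is 37 − 39 = -2.

x = 6, p = -5, a = 17, d = 16, c = -2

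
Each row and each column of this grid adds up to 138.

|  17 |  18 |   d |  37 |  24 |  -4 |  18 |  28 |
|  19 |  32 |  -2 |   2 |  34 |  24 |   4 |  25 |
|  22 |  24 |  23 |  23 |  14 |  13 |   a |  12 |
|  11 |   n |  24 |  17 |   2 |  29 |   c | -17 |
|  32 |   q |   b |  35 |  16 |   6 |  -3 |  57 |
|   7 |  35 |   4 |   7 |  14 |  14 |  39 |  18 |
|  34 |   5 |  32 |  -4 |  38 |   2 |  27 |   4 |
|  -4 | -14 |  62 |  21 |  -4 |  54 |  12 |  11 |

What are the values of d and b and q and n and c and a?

d = 0, b = -5, q = 0, n = 38, c = 34, a = 7

The known cells in row 1 total 138, leaving 138 − 138 = 0 for the blank.
The known cells in column 3 total 143, leaving 138 − 143 = -5 for the blank.
The known cells in row 3 total 131, leaving 138 − 131 = 7 for the blank.
The known cells in column 7 total 104, leaving 138 − 104 = 34 for the blank.
The known cells in row 4 total 100, leaving 138 − 100 = 38 for the blank.
The known cells in row 5 total 138, leaving 138 − 138 = 0 for the blank.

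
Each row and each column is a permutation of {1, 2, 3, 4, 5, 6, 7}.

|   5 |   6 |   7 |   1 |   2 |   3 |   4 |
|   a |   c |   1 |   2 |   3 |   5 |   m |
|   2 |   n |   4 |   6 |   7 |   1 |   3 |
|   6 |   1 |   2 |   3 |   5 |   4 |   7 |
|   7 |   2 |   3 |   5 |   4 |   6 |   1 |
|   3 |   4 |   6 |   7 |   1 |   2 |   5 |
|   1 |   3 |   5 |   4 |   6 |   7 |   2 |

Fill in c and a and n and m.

Cell (2,1): column 1 already has {1, 2, 3, 5, 6, 7} → 4.
At (row 2, col 7): column 7 already has {1, 2, 3, 4, 5, 7}, so the value is 6.
At (row 2, col 2): row 2 already has {1, 2, 3, 4, 5, 6}, so the value is 7.
Cell (3,2): row 3 already has {1, 2, 3, 4, 6, 7} → 5.

c = 7, a = 4, n = 5, m = 6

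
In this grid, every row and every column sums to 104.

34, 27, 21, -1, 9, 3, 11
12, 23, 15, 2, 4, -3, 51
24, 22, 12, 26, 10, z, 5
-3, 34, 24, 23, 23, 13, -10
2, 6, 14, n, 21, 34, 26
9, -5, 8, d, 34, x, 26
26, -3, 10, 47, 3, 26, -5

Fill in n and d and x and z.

The known cells in row 3 total 99, leaving 104 − 99 = 5 for the blank.
The known cells in column 6 total 78, leaving 104 − 78 = 26 for the blank.
The known cells in row 6 total 98, leaving 104 − 98 = 6 for the blank.
The known cells in row 5 total 103, leaving 104 − 103 = 1 for the blank.

n = 1, d = 6, x = 26, z = 5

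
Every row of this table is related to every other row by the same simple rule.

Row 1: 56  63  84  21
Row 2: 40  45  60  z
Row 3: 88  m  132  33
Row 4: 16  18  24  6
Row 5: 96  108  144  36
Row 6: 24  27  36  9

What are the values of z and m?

z = 15, m = 99

Each row is a constant multiple of every other row — this is a multiplication table with the headers hidden.
Row 2 is 40/56 = 5/7 times row 1, so its entry in column 4 is 21 × 5/7 = 15.
Row 3 is 88/56 = 11/7 times row 1, so its entry in column 2 is 63 × 11/7 = 99.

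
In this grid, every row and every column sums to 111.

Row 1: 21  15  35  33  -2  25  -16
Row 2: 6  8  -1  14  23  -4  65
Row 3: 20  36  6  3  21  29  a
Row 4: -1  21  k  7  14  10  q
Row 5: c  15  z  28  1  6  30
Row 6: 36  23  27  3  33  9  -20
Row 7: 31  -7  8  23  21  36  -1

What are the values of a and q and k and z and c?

The known cells in column 1 total 113, leaving 111 − 113 = -2 for the blank.
The known cells in row 5 total 78, leaving 111 − 78 = 33 for the blank.
The known cells in row 3 total 115, leaving 111 − 115 = -4 for the blank.
The known cells in column 7 total 54, leaving 111 − 54 = 57 for the blank.
The known cells in row 4 total 108, leaving 111 − 108 = 3 for the blank.

a = -4, q = 57, k = 3, z = 33, c = -2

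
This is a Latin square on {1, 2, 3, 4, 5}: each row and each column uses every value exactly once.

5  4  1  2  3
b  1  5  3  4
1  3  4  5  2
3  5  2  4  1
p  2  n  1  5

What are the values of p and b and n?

p = 4, b = 2, n = 3

At (row 2, col 1): row 2 already has {1, 3, 4, 5}, so the value is 2.
Cell (5,1): column 1 already has {1, 2, 3, 5} → 4.
Cell (5,3): row 5 already has {1, 2, 4, 5} → 3.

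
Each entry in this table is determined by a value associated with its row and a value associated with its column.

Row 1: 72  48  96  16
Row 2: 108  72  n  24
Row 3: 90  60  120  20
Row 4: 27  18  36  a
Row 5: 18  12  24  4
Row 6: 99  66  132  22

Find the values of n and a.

Each row is a constant multiple of every other row — this is a multiplication table with the headers hidden.
Row 2 is 108/72 = 3/2 times row 1, so its entry in column 3 is 96 × 3/2 = 144.
Row 4 is 27/72 = 3/8 times row 1, so its entry in column 4 is 16 × 3/8 = 6.

n = 144, a = 6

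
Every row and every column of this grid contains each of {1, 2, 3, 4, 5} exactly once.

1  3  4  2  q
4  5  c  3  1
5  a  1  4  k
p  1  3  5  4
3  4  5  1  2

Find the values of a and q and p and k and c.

At (row 2, col 3): row 2 already has {1, 3, 4, 5}, so the value is 2.
Cell (1,5): row 1 already has {1, 2, 3, 4} → 5.
At (row 3, col 5): column 5 already has {1, 2, 4, 5}, so the value is 3.
At (row 3, col 2): row 3 already has {1, 3, 4, 5}, so the value is 2.
At (row 4, col 1): row 4 already has {1, 3, 4, 5}, so the value is 2.

a = 2, q = 5, p = 2, k = 3, c = 2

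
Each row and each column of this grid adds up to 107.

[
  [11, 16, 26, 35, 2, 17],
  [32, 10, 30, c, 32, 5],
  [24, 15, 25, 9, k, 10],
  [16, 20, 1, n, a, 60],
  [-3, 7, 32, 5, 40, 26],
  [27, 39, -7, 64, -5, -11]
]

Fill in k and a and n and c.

k = 24, a = 14, n = -4, c = -2

Row 3 has 24 + 15 + 25 + 9 + 10 = 83; the blank must be 107 − 83 = 24.
Row 2 has 32 + 10 + 30 + 32 + 5 = 109; the blank must be 107 − 109 = -2.
Column 4 has 35 − 2 + 9 + 5 + 64 = 111; the blank must be 107 − 111 = -4.
Row 4 has 16 + 20 + 1 − 4 + 60 = 93; the blank must be 107 − 93 = 14.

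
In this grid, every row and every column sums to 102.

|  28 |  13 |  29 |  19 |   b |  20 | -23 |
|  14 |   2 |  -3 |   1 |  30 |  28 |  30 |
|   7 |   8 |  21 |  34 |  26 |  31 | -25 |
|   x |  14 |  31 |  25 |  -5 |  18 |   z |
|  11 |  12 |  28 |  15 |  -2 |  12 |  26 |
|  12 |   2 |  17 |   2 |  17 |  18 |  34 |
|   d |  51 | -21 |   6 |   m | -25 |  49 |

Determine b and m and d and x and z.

b = 16, m = 20, d = 22, x = 8, z = 11

The known cells in row 1 total 86, leaving 102 − 86 = 16 for the blank.
The known cells in column 5 total 82, leaving 102 − 82 = 20 for the blank.
The known cells in row 7 total 80, leaving 102 − 80 = 22 for the blank.
The known cells in column 1 total 94, leaving 102 − 94 = 8 for the blank.
The known cells in row 4 total 91, leaving 102 − 91 = 11 for the blank.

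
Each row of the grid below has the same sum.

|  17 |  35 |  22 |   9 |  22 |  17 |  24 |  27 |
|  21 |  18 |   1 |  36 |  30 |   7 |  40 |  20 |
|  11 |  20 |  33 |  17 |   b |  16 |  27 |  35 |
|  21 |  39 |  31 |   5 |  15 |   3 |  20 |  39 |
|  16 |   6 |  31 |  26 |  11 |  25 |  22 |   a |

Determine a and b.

Rows 1 and 2 both add up to 173, so every row sums to 173.
Row 5: 16 + 6 + 31 + 26 + 11 + 25 + 22 = 137, so the missing entry is 173 − 137 = 36.
Row 3: 11 + 20 + 33 + 17 + 16 + 27 + 35 = 159, so the missing entry is 173 − 159 = 14.

a = 36, b = 14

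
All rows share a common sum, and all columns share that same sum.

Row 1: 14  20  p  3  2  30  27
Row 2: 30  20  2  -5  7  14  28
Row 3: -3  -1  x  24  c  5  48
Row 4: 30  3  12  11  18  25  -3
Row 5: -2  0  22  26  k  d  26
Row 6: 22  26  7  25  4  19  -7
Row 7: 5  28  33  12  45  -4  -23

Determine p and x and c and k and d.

p = 0, x = 20, c = 3, k = 17, d = 7

Rows 2 and 4 both sum to 96, so that's the common total.
Column 6: 30 + 14 + 5 + 25 + 19 − 4 = 89, so its missing entry is 96 − 89 = 7.
Row 5: -2 + 0 + 22 + 26 + 7 + 26 = 79, so its missing entry is 96 − 79 = 17.
Column 5: 2 + 7 + 18 + 17 + 4 + 45 = 93, so its missing entry is 96 − 93 = 3.
Row 1: 14 + 20 + 3 + 2 + 30 + 27 = 96, so its missing entry is 96 − 96 = 0.
Row 3: -3 − 1 + 24 + 3 + 5 + 48 = 76, so its missing entry is 96 − 76 = 20.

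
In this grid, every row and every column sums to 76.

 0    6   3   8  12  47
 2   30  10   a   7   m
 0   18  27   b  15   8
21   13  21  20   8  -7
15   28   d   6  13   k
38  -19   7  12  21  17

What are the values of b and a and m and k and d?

Column 3: 3 + 10 + 27 + 21 + 7 = 68, so its missing entry is 76 − 68 = 8.
Row 3: 0 + 18 + 27 + 15 + 8 = 68, so its missing entry is 76 − 68 = 8.
Row 5: 15 + 28 + 8 + 6 + 13 = 70, so its missing entry is 76 − 70 = 6.
Column 6: 47 + 8 − 7 + 6 + 17 = 71, so its missing entry is 76 − 71 = 5.
Row 2: 2 + 30 + 10 + 7 + 5 = 54, so its missing entry is 76 − 54 = 22.

b = 8, a = 22, m = 5, k = 6, d = 8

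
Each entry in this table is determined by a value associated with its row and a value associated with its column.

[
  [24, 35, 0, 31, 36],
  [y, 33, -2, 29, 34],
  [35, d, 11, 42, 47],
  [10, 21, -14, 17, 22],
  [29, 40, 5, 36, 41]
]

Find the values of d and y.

The difference between any two rows is the same in every column — this is an addition table with the headers hidden.
Row 3 minus row 1 is 42 − 31 = 11, so its entry in column 2 is 35 + 11 = 46.
Row 2 minus row 1 is 29 − 31 = -2, so its entry in column 1 is 24 + (-2) = 22.

d = 46, y = 22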